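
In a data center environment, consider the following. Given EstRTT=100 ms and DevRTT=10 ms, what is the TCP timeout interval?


Given: EstRTT = 100 ms, DevRTT = 10 ms
Timeout = EstRTT + 4 * DevRTT
4 * DevRTT = 4 * 10 = 40
Timeout = 100 + 40 = 140 ms

140


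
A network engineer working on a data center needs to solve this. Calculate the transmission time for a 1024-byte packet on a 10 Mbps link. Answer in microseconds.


Given: packet = 1024 bytes, bandwidth = 10 Mbps
Packet in bits = 1024 * 8 = 8192 bits
Bandwidth = 10 * 10^6 = 10000000 bps
Time = 8192 / 10000000 seconds
Time in us = 8192 * 10^6 / 10000000 = 819.2

819.2


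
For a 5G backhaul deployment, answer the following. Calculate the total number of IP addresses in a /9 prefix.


Given: CIDR prefix /9
Host bits = 32 - 9 = 23
Total addresses = 2^23 = 8388608

8388608


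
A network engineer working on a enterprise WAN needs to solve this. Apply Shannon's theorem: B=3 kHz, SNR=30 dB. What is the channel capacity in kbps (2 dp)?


Given: B = 3 kHz, SNR = 30 dB
SNR linear = 10^(30/10) = 1000
1 + SNR = 1001
log2(1001) = 9.9672262588
C = 3 * 1000 * 9.9672262588 = 29901.6788 bps
C = 29.901679 kbps -> 29.90 kbps (2 dp)

29.90


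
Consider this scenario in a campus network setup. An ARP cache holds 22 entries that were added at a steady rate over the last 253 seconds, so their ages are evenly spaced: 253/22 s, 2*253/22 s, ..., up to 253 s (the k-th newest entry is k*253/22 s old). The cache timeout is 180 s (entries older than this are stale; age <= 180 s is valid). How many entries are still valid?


Ages are k * 253/22 s for k = 1..22 (spacing = 11.5000 s).
Entry k is valid iff k * 253/22 <= 180 iff k <= 22 * 180 / 253 = 15.6522
n_valid = floor(15.6522) = 15
(n_stale = 22 - 15 = 7)

15


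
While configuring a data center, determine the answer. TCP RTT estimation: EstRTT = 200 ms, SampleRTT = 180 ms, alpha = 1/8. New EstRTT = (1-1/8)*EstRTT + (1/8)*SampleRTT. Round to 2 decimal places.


Given: EstRTT = 200 ms, SampleRTT = 180 ms, alpha = 1/8
New EstRTT = (1 - alpha) * EstRTT + alpha * SampleRTT
(7/8) * 200 = 175
(1/8) * 180 = 22.5
New EstRTT = 175 + 22.5 = 197.5 ms -> 197.50 ms (2 dp)

197.50


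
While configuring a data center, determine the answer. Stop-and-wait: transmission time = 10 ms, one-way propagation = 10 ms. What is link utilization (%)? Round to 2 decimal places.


Given: Ttrans = 10 ms, Tprop = 10 ms
RTT = 2 * Tprop = 2 * 10 = 20 ms
U = Ttrans / (Ttrans + RTT)
U = 10 / (10 + 20)
U = 10 / 30 = 0.333333
U% = 33.33%

33.33


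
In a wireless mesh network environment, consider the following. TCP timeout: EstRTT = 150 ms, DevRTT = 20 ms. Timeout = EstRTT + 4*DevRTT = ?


Given: EstRTT = 150 ms, DevRTT = 20 ms
Timeout = EstRTT + 4 * DevRTT
4 * DevRTT = 4 * 20 = 80
Timeout = 150 + 80 = 230 ms

230


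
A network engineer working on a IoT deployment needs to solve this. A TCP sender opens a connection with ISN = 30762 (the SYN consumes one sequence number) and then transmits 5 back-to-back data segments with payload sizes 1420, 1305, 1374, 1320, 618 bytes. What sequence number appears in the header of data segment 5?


The SYN occupies sequence number ISN = 30762, so the first data byte is ISN + 1 = 30763.
SEQ of data segment i = (ISN + 1) + sum of payload sizes of segments 1..i-1.
Segment 1: SEQ = 30763, payload = 1420 bytes
Segment 2: SEQ = 32183, payload = 1305 bytes
Segment 3: SEQ = 33488, payload = 1374 bytes
Segment 4: SEQ = 34862, payload = 1320 bytes
Segment 5: SEQ = 36182, payload = 618 bytes
SEQ of segment 5 = 30763 + 1420 + 1305 + 1374 + 1320 = 36182

36182


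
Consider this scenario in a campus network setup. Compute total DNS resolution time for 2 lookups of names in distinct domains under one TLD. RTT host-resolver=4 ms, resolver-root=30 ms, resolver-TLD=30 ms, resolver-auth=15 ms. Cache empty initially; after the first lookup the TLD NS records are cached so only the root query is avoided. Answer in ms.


Lookup 1 (cold cache): local + root + TLD + auth = 4 + 30 + 30 + 15 = 79 ms
Lookups 2..2 (TLD NS cached -> skip root; new domain -> still ask TLD and auth): local + TLD + auth = 4 + 30 + 15 = 49 ms each
Remaining 1 lookups: 1 * 49 = 49 ms
Total = 79 + 49 = 128 ms

128


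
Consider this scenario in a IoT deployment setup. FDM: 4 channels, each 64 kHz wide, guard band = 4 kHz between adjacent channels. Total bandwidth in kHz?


Given: 4 channels, 64 kHz each, guard = 4 kHz
Channel bandwidth = 4 * 64 = 256 kHz
Guard bands = 3 gaps * 4 kHz = 12 kHz
Total = 256 + 12 = 268 kHz

268


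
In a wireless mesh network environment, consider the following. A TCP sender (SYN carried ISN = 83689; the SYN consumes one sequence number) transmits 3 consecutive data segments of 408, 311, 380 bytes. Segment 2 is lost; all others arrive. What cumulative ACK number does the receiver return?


SYN uses sequence number 83689; first data byte = ISN + 1 = 83690.
Segment 1: SEQ = 83690, len = 408 B, covers [83690, 84097]
Segment 2: SEQ = 84098, len = 311 B, covers [84098, 84408] [LOST]
Segment 3: SEQ = 84409, len = 380 B, covers [84409, 84788]
In-order data received: bytes [83690, 84097] (segments 1..1).
Segment 2 missing -> gap begins at byte 84098; later segments buffered out of order.
Cumulative ACK = next expected in-order byte = 83690 + 408 = 84098

84098


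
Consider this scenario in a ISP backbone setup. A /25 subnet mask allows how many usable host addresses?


Given: subnet mask /25
Host bits = 32 - 25 = 7
Total addresses = 2^7 = 128
Usable hosts = 128 - 2 (network + broadcast) = 126

126


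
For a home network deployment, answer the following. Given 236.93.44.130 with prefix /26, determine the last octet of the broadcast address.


Given: IP = 236.93.44.130, prefix = /26
Host bits = 32 - 26 = 6
Network last octet = 130 AND mask = 128
Host part size = 2^6 - 1 = 63
Broadcast last octet = 128 OR 63 = 191

191


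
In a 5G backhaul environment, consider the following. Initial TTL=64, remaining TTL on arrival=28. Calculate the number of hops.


Given: initial TTL = 64, received TTL = 28
Hops = initial TTL - received TTL
Hops = 64 - 28 = 36

36


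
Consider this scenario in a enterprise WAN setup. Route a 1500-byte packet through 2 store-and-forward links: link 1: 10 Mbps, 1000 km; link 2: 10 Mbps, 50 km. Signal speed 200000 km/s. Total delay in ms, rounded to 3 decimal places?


Packet = 1500 bytes = 12000 bits. Store-and-forward: sum (t_trans + t_prop) per link.
Link 1: t_trans = 12000/(10*10^6) s = 1.2000 ms; t_prop = 1000/200000 s = 5.0000 ms; subtotal = 6.2000 ms
Link 2: t_trans = 12000/(10*10^6) s = 1.2000 ms; t_prop = 50/200000 s = 0.2500 ms; subtotal = 1.4500 ms
End-to-end = 6.2000 + 1.4500 = 7.6500 ms -> 7.650 ms (3 dp)

7.650


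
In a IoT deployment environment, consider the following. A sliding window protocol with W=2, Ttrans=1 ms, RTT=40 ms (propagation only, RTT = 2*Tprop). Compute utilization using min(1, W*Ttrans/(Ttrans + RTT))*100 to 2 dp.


Given: W = 2, Ttrans = 1 ms, RTT = 40 ms (= 2 * Tprop, Tprop = 20 ms)
Cycle time = Ttrans + RTT = 1 + 40 = 41 ms (first packet sent until its ACK returns)
W * Ttrans = 2 * 1 = 2 ms of sending per cycle
W * Ttrans / (Ttrans + RTT) = 2 / 41 = 0.048780
U = min(1, 0.048780) = 0.048780
U% = 4.88%

4.88


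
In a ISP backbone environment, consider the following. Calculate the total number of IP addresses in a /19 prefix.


Given: CIDR prefix /19
Host bits = 32 - 19 = 13
Total addresses = 2^13 = 8192

8192


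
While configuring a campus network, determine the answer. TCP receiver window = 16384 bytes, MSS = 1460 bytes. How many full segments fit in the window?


Given: RWND = 16384 bytes, MSS = 1460 bytes
Full segments = floor(RWND / MSS)
Full segments = floor(16384 / 1460)
Full segments = floor(11.2219) = 11

11


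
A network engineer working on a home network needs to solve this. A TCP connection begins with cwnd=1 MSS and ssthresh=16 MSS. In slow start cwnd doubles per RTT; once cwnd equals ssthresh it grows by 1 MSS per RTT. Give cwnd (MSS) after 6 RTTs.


RTT 0: cwnd = 1 MSS (initial)
RTT 1: cwnd = 2 MSS (slow start, doubled)
RTT 2: cwnd = 4 MSS (slow start, doubled)
RTT 3: cwnd = 8 MSS (slow start, doubled)
RTT 4: cwnd = 16 MSS (slow start, doubled)
RTT 5: cwnd = 17 MSS (congestion avoidance, +1)
RTT 6: cwnd = 18 MSS (congestion avoidance, +1)

18


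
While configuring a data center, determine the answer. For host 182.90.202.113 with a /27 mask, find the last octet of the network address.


Given: IP = 182.90.202.113, prefix = /27
Subnet mask = 255.255.255.224
Last octet of IP: 113
Last octet of mask: 224
Network last octet = 113 AND 224 = 96

96


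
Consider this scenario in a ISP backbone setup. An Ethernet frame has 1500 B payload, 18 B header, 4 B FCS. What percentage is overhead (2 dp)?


Given: payload = 1500 B, header = 18 B, trailer = 4 B
Overhead bytes = header + trailer = 18 + 4 = 22
Total frame = payload + overhead = 1500 + 22 = 1522
Overhead % = 22 / 1522 * 100 = 1.4455% -> 1.45% (2 dp)

1.45


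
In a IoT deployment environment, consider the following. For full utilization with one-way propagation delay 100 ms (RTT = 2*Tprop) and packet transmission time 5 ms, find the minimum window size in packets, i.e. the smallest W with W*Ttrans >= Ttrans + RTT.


Given: Ttrans = 5 ms, RTT = 200 ms (= 2 * Tprop, Tprop = 100 ms)
Time until first ACK returns = Ttrans + RTT = 5 + 200 = 205 ms
Need W * Ttrans >= Ttrans + RTT  ->  W >= (Ttrans + RTT) / Ttrans
(Ttrans + RTT) / Ttrans = 205 / 5 = 41
W_min = ceil(41) = 41

41


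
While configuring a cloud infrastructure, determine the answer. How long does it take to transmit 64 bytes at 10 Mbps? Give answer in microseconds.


Given: packet = 64 bytes, bandwidth = 10 Mbps
Packet in bits = 64 * 8 = 512 bits
Bandwidth = 10 * 10^6 = 10000000 bps
Time = 512 / 10000000 seconds
Time in us = 512 * 10^6 / 10000000 = 51.2

51.2


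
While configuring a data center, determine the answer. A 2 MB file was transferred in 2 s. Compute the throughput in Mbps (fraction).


Given: file = 2 MB, time = 2 s
File in Mb = 2 * 8 = 16 Mb
Throughput = 16 / 2 Mbps
Throughput = 8 Mbps

8


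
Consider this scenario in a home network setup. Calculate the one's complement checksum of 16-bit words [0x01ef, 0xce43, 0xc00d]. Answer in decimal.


Given words: [0x01ef, 0xce43, 0xc00d]
Step 1: Sum all words
Raw sum = 495 + 52803 + 49165 = 102463
Step 2: Fold carry: (36927 + 1) = 36928
One's complement = ~36928 & 0xFFFF = 28607

28607


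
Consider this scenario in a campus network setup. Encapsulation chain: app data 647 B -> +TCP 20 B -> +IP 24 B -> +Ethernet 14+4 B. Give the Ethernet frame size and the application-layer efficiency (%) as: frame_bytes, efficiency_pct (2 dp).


TCP segment = 647 + 20 = 667 B
IP packet = 667 + 24 = 691 B
Ethernet frame = 691 + 14 + 4 = 709 B
Efficiency = app / frame = 647 / 709 = 0.912553 = 91.2553% -> 91.26% (2 dp)

709, 91.26


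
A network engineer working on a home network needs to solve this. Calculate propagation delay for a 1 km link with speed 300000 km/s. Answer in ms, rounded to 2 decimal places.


Given: distance = 1 km, speed = 300000 km/s
Delay = distance / speed = 1 / 300000 seconds
Delay in ms = 1 * 1000 / 300000
Delay = 0.0033 ms
Rounded to 2 dp = 0.00 ms

0.00


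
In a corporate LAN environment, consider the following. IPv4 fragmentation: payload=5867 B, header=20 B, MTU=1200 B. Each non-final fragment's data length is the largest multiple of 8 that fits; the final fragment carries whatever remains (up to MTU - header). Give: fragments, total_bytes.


Max data per non-final fragment = floor((MTU - header)/8)*8 = floor((1200 - 20)/8)*8 = floor(1180/8)*8 = 1176 B
Final fragment needs no 8-byte alignment: it can carry up to MTU - header = 1180 B
Non-final fragments needed = ceil((payload - 1180) / 1176) = ceil(4687/1176) = ceil(3.9855) = 4
Number of fragments = 4 + 1 = 5
Fragment sizes (data): 4 * 1176 B + 1163 B (last, 1163 <= 1180 OK)
Total bytes sent = payload + n_frags * header = 5867 + 5*20 = 5867 + 100 = 5967 B

5, 5967


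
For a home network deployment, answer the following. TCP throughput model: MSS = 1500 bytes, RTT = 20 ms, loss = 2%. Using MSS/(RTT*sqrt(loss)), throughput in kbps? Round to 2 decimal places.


Given: MSS = 1500 bytes, RTT = 20 ms, loss = 2%
RTT in seconds = 20 / 1000 = 0.02
Loss rate = 2% = 0.02
sqrt(loss) = sqrt(0.02) = 0.141421356237
Throughput (bytes/s) = 1500 / (0.02 * 0.141421356237) = 530330.0859
Throughput (kbps) = 530330.0859 * 8 / 1000 = 4242.640687 -> 4242.64 kbps (2 dp)

4242.64


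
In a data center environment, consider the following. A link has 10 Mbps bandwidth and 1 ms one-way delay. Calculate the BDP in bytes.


Given: bandwidth = 10 Mbps, delay = 1 ms
BDP in bits = 10 * 10^6 * 1 / 1000
BDP in bits = 10000
BDP in bytes = 10000 / 8 = 1250

1250


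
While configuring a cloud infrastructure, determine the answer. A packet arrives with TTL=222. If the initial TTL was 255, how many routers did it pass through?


Given: initial TTL = 255, received TTL = 222
Hops = initial TTL - received TTL
Hops = 255 - 222 = 33

33


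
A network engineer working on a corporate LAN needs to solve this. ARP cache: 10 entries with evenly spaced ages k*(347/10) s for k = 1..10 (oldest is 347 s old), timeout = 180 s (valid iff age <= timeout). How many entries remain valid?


Ages are k * 347/10 s for k = 1..10 (spacing = 34.7000 s).
Entry k is valid iff k * 347/10 <= 180 iff k <= 10 * 180 / 347 = 5.1873
n_valid = floor(5.1873) = 5
(n_stale = 10 - 5 = 5)

5


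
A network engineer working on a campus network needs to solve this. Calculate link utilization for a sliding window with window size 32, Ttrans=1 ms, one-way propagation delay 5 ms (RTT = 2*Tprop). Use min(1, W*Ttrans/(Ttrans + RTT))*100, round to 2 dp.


Given: W = 32, Ttrans = 1 ms, RTT = 10 ms (= 2 * Tprop, Tprop = 5 ms)
Cycle time = Ttrans + RTT = 1 + 10 = 11 ms (first packet sent until its ACK returns)
W * Ttrans = 32 * 1 = 32 ms of sending per cycle
W * Ttrans / (Ttrans + RTT) = 32 / 11 = 2.909091
U = min(1, 2.909091) = 1.000000
U% = 100.00%

100.00


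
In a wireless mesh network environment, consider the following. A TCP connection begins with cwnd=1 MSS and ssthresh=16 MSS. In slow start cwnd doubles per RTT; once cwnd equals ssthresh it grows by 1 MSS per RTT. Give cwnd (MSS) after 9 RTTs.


RTT 0: cwnd = 1 MSS (initial)
RTT 1: cwnd = 2 MSS (slow start, doubled)
RTT 2: cwnd = 4 MSS (slow start, doubled)
RTT 3: cwnd = 8 MSS (slow start, doubled)
RTT 4: cwnd = 16 MSS (slow start, doubled)
RTT 5: cwnd = 17 MSS (congestion avoidance, +1)
RTT 6: cwnd = 18 MSS (congestion avoidance, +1)
RTT 7: cwnd = 19 MSS (congestion avoidance, +1)
RTT 8: cwnd = 20 MSS (congestion avoidance, +1)
RTT 9: cwnd = 21 MSS (congestion avoidance, +1)

21


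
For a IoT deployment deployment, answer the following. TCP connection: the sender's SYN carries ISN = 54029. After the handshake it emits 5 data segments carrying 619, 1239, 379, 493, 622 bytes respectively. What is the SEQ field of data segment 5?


The SYN occupies sequence number ISN = 54029, so the first data byte is ISN + 1 = 54030.
SEQ of data segment i = (ISN + 1) + sum of payload sizes of segments 1..i-1.
Segment 1: SEQ = 54030, payload = 619 bytes
Segment 2: SEQ = 54649, payload = 1239 bytes
Segment 3: SEQ = 55888, payload = 379 bytes
Segment 4: SEQ = 56267, payload = 493 bytes
Segment 5: SEQ = 56760, payload = 622 bytes
SEQ of segment 5 = 54030 + 619 + 1239 + 379 + 493 = 56760

56760


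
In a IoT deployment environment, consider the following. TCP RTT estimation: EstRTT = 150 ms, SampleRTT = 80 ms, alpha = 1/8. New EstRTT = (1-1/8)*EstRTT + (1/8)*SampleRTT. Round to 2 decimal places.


Given: EstRTT = 150 ms, SampleRTT = 80 ms, alpha = 1/8
New EstRTT = (1 - alpha) * EstRTT + alpha * SampleRTT
(7/8) * 150 = 131.25
(1/8) * 80 = 10
New EstRTT = 131.25 + 10 = 141.25 ms -> 141.25 ms (2 dp)

141.25


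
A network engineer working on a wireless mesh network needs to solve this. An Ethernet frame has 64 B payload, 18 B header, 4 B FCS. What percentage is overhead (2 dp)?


Given: payload = 64 B, header = 18 B, trailer = 4 B
Overhead bytes = header + trailer = 18 + 4 = 22
Total frame = payload + overhead = 64 + 22 = 86
Overhead % = 22 / 86 * 100 = 25.5814% -> 25.58% (2 dp)

25.58


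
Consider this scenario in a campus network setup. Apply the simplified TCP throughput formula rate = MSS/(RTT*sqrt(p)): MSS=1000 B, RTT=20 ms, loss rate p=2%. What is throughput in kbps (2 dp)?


Given: MSS = 1000 bytes, RTT = 20 ms, loss = 2%
RTT in seconds = 20 / 1000 = 0.02
Loss rate = 2% = 0.02
sqrt(loss) = sqrt(0.02) = 0.141421356237
Throughput (bytes/s) = 1000 / (0.02 * 0.141421356237) = 353553.3906
Throughput (kbps) = 353553.3906 * 8 / 1000 = 2828.427125 -> 2828.43 kbps (2 dp)

2828.43


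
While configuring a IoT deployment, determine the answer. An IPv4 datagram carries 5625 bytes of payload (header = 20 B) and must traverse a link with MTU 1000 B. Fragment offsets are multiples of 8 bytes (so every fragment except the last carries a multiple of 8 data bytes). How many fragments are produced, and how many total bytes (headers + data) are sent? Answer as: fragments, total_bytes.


Max data per non-final fragment = floor((MTU - header)/8)*8 = floor((1000 - 20)/8)*8 = floor(980/8)*8 = 976 B
Final fragment needs no 8-byte alignment: it can carry up to MTU - header = 980 B
Non-final fragments needed = ceil((payload - 980) / 976) = ceil(4645/976) = ceil(4.7592) = 5
Number of fragments = 5 + 1 = 6
Fragment sizes (data): 5 * 976 B + 745 B (last, 745 <= 980 OK)
Total bytes sent = payload + n_frags * header = 5625 + 6*20 = 5625 + 120 = 5745 B

6, 5745


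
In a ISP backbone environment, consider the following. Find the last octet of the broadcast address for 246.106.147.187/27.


Given: IP = 246.106.147.187, prefix = /27
Host bits = 32 - 27 = 5
Network last octet = 187 AND mask = 160
Host part size = 2^5 - 1 = 31
Broadcast last octet = 160 OR 31 = 191

191


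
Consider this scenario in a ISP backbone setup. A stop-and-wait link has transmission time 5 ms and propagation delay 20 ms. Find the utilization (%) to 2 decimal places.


Given: Ttrans = 5 ms, Tprop = 20 ms
RTT = 2 * Tprop = 2 * 20 = 40 ms
U = Ttrans / (Ttrans + RTT)
U = 5 / (5 + 40)
U = 5 / 45 = 0.111111
U% = 11.11%

11.11


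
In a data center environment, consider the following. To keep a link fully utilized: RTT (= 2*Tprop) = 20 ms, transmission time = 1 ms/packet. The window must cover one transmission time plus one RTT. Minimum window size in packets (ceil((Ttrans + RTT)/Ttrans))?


Given: Ttrans = 1 ms, RTT = 20 ms (= 2 * Tprop, Tprop = 10 ms)
Time until first ACK returns = Ttrans + RTT = 1 + 20 = 21 ms
Need W * Ttrans >= Ttrans + RTT  ->  W >= (Ttrans + RTT) / Ttrans
(Ttrans + RTT) / Ttrans = 21 / 1 = 21
W_min = ceil(21) = 21

21


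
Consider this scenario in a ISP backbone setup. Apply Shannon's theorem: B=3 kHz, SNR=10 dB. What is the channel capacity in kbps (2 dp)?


Given: B = 3 kHz, SNR = 10 dB
SNR linear = 10^(10/10) = 10
1 + SNR = 11
log2(11) = 3.4594316186
C = 3 * 1000 * 3.4594316186 = 10378.2949 bps
C = 10.378295 kbps -> 10.38 kbps (2 dp)

10.38


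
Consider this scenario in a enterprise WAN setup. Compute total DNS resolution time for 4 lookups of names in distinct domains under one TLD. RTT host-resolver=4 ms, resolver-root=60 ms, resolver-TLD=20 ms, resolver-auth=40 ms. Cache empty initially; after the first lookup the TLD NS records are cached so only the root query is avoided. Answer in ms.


Lookup 1 (cold cache): local + root + TLD + auth = 4 + 60 + 20 + 40 = 124 ms
Lookups 2..4 (TLD NS cached -> skip root; new domain -> still ask TLD and auth): local + TLD + auth = 4 + 20 + 40 = 64 ms each
Remaining 3 lookups: 3 * 64 = 192 ms
Total = 124 + 192 = 316 ms

316


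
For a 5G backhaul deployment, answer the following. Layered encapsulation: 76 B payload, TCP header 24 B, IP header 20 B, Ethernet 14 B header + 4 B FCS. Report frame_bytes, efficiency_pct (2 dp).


TCP segment = 76 + 24 = 100 B
IP packet = 100 + 20 = 120 B
Ethernet frame = 120 + 14 + 4 = 138 B
Efficiency = app / frame = 76 / 138 = 0.550725 = 55.0725% -> 55.07% (2 dp)

138, 55.07


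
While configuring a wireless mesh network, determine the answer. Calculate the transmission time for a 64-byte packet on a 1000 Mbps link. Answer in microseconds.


Given: packet = 64 bytes, bandwidth = 1000 Mbps
Packet in bits = 64 * 8 = 512 bits
Bandwidth = 1000 * 10^6 = 1000000000 bps
Time = 512 / 1000000000 seconds
Time in us = 512 * 10^6 / 1000000000 = 0.512

0.512


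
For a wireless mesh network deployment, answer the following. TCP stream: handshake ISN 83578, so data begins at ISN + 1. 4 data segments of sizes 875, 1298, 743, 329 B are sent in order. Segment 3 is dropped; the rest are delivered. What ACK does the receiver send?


SYN uses sequence number 83578; first data byte = ISN + 1 = 83579.
Segment 1: SEQ = 83579, len = 875 B, covers [83579, 84453]
Segment 2: SEQ = 84454, len = 1298 B, covers [84454, 85751]
Segment 3: SEQ = 85752, len = 743 B, covers [85752, 86494] [LOST]
Segment 4: SEQ = 86495, len = 329 B, covers [86495, 86823]
In-order data received: bytes [83579, 85751] (segments 1..2).
Segment 3 missing -> gap begins at byte 85752; later segments buffered out of order.
Cumulative ACK = next expected in-order byte = 83579 + 875 + 1298 = 85752

85752


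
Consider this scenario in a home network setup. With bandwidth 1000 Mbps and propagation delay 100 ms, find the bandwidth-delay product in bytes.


Given: bandwidth = 1000 Mbps, delay = 100 ms
BDP in bits = 1000 * 10^6 * 100 / 1000
BDP in bits = 100000000
BDP in bytes = 100000000 / 8 = 12500000

12500000


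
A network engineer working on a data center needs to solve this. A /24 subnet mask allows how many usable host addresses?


Given: subnet mask /24
Host bits = 32 - 24 = 8
Total addresses = 2^8 = 256
Usable hosts = 256 - 2 (network + broadcast) = 254

254


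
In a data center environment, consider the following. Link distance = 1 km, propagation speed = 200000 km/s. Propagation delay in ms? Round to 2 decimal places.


Given: distance = 1 km, speed = 200000 km/s
Delay = distance / speed = 1 / 200000 seconds
Delay in ms = 1 * 1000 / 200000
Delay = 0.0050 ms
Rounded to 2 dp = 0.01 ms

0.01


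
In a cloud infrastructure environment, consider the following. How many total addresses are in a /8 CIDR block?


Given: CIDR prefix /8
Host bits = 32 - 8 = 24
Total addresses = 2^24 = 16777216

16777216


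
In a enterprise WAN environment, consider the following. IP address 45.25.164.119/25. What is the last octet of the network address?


Given: IP = 45.25.164.119, prefix = /25
Subnet mask = 255.255.255.128
Last octet of IP: 119
Last octet of mask: 128
Network last octet = 119 AND 128 = 0

0


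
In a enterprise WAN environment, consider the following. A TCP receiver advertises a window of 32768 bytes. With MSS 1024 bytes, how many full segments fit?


Given: RWND = 32768 bytes, MSS = 1024 bytes
Full segments = floor(RWND / MSS)
Full segments = floor(32768 / 1024)
Full segments = floor(32.0) = 32

32


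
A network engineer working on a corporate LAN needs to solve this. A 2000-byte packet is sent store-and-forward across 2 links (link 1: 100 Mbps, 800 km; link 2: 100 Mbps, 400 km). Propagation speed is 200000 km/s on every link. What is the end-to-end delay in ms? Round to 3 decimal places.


Packet = 2000 bytes = 16000 bits. Store-and-forward: sum (t_trans + t_prop) per link.
Link 1: t_trans = 16000/(100*10^6) s = 0.1600 ms; t_prop = 800/200000 s = 4.0000 ms; subtotal = 4.1600 ms
Link 2: t_trans = 16000/(100*10^6) s = 0.1600 ms; t_prop = 400/200000 s = 2.0000 ms; subtotal = 2.1600 ms
End-to-end = 4.1600 + 2.1600 = 6.3200 ms -> 6.320 ms (3 dp)

6.320


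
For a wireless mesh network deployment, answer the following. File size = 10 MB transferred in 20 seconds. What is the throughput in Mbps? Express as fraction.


Given: file = 10 MB, time = 20 s
File in Mb = 10 * 8 = 80 Mb
Throughput = 80 / 20 Mbps
Throughput = 4 Mbps

4


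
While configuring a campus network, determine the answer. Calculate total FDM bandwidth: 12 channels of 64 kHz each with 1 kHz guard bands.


Given: 12 channels, 64 kHz each, guard = 1 kHz
Channel bandwidth = 12 * 64 = 768 kHz
Guard bands = 11 gaps * 1 kHz = 11 kHz
Total = 768 + 11 = 779 kHz

779


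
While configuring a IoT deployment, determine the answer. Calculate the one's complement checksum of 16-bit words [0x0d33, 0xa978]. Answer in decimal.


Given words: [0x0d33, 0xa978]
Step 1: Sum all words
Raw sum = 3379 + 43384 = 46763
One's complement = ~46763 & 0xFFFF = 18772

18772


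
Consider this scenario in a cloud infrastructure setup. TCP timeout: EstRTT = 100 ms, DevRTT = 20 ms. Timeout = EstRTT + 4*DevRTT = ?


Given: EstRTT = 100 ms, DevRTT = 20 ms
Timeout = EstRTT + 4 * DevRTT
4 * DevRTT = 4 * 20 = 80
Timeout = 100 + 80 = 180 ms

180


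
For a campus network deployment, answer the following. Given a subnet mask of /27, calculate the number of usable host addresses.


Given: subnet mask /27
Host bits = 32 - 27 = 5
Total addresses = 2^5 = 32
Usable hosts = 32 - 2 (network + broadcast) = 30

30


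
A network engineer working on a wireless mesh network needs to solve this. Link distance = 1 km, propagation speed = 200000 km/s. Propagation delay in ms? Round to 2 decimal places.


Given: distance = 1 km, speed = 200000 km/s
Delay = distance / speed = 1 / 200000 seconds
Delay in ms = 1 * 1000 / 200000
Delay = 0.0050 ms
Rounded to 2 dp = 0.01 ms

0.01


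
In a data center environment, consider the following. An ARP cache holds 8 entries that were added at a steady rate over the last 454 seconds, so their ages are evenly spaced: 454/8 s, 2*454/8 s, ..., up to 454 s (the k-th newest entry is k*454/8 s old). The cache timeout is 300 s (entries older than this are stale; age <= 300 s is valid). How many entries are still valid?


Ages are k * 454/8 s for k = 1..8 (spacing = 56.7500 s).
Entry k is valid iff k * 454/8 <= 300 iff k <= 8 * 300 / 454 = 5.2863
n_valid = floor(5.2863) = 5
(n_stale = 8 - 5 = 3)

5


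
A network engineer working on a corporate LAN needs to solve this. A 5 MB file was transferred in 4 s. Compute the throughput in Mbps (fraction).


Given: file = 5 MB, time = 4 s
File in Mb = 5 * 8 = 40 Mb
Throughput = 40 / 4 Mbps
Throughput = 10 Mbps

10


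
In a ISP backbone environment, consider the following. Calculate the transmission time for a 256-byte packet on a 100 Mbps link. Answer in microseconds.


Given: packet = 256 bytes, bandwidth = 100 Mbps
Packet in bits = 256 * 8 = 2048 bits
Bandwidth = 100 * 10^6 = 100000000 bps
Time = 2048 / 100000000 seconds
Time in us = 2048 * 10^6 / 100000000 = 20.48

20.48


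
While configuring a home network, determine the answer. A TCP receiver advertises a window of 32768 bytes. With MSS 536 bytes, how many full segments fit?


Given: RWND = 32768 bytes, MSS = 536 bytes
Full segments = floor(RWND / MSS)
Full segments = floor(32768 / 536)
Full segments = floor(61.1343) = 61

61


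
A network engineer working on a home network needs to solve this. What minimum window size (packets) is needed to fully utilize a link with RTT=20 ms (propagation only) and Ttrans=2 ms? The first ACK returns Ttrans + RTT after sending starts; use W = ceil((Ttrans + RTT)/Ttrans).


Given: Ttrans = 2 ms, RTT = 20 ms (= 2 * Tprop, Tprop = 10 ms)
Time until first ACK returns = Ttrans + RTT = 2 + 20 = 22 ms
Need W * Ttrans >= Ttrans + RTT  ->  W >= (Ttrans + RTT) / Ttrans
(Ttrans + RTT) / Ttrans = 22 / 2 = 11
W_min = ceil(11) = 11

11


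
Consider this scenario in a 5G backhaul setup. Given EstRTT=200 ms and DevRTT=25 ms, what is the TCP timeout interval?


Given: EstRTT = 200 ms, DevRTT = 25 ms
Timeout = EstRTT + 4 * DevRTT
4 * DevRTT = 4 * 25 = 100
Timeout = 200 + 100 = 300 ms

300


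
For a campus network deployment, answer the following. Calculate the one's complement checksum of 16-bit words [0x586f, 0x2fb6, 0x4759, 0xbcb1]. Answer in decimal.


Given words: [0x586f, 0x2fb6, 0x4759, 0xbcb1]
Step 1: Sum all words
Raw sum = 22639 + 12214 + 18265 + 48305 = 101423
Step 2: Fold carry: (35887 + 1) = 35888
One's complement = ~35888 & 0xFFFF = 29647

29647


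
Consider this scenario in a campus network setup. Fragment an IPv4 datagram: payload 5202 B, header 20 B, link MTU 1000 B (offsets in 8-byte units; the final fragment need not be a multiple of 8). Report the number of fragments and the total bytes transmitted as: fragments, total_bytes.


Max data per non-final fragment = floor((MTU - header)/8)*8 = floor((1000 - 20)/8)*8 = floor(980/8)*8 = 976 B
Final fragment needs no 8-byte alignment: it can carry up to MTU - header = 980 B
Non-final fragments needed = ceil((payload - 980) / 976) = ceil(4222/976) = ceil(4.3258) = 5
Number of fragments = 5 + 1 = 6
Fragment sizes (data): 5 * 976 B + 322 B (last, 322 <= 980 OK)
Total bytes sent = payload + n_frags * header = 5202 + 6*20 = 5202 + 120 = 5322 B

6, 5322


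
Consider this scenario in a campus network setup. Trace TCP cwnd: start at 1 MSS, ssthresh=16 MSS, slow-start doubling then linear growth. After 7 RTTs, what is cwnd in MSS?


RTT 0: cwnd = 1 MSS (initial)
RTT 1: cwnd = 2 MSS (slow start, doubled)
RTT 2: cwnd = 4 MSS (slow start, doubled)
RTT 3: cwnd = 8 MSS (slow start, doubled)
RTT 4: cwnd = 16 MSS (slow start, doubled)
RTT 5: cwnd = 17 MSS (congestion avoidance, +1)
RTT 6: cwnd = 18 MSS (congestion avoidance, +1)
RTT 7: cwnd = 19 MSS (congestion avoidance, +1)

19


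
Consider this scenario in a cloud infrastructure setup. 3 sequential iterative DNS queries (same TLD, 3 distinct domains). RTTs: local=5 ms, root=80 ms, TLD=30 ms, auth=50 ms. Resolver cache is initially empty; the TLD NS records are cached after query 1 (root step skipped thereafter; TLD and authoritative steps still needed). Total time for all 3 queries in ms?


Lookup 1 (cold cache): local + root + TLD + auth = 5 + 80 + 30 + 50 = 165 ms
Lookups 2..3 (TLD NS cached -> skip root; new domain -> still ask TLD and auth): local + TLD + auth = 5 + 30 + 50 = 85 ms each
Remaining 2 lookups: 2 * 85 = 170 ms
Total = 165 + 170 = 335 ms

335


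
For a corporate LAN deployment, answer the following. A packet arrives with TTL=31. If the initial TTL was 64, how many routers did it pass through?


Given: initial TTL = 64, received TTL = 31
Hops = initial TTL - received TTL
Hops = 64 - 31 = 33

33


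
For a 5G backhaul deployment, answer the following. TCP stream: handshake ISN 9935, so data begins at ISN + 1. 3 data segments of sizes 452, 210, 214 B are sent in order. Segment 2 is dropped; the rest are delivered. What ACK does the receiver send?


SYN uses sequence number 9935; first data byte = ISN + 1 = 9936.
Segment 1: SEQ = 9936, len = 452 B, covers [9936, 10387]
Segment 2: SEQ = 10388, len = 210 B, covers [10388, 10597] [LOST]
Segment 3: SEQ = 10598, len = 214 B, covers [10598, 10811]
In-order data received: bytes [9936, 10387] (segments 1..1).
Segment 2 missing -> gap begins at byte 10388; later segments buffered out of order.
Cumulative ACK = next expected in-order byte = 9936 + 452 = 10388

10388


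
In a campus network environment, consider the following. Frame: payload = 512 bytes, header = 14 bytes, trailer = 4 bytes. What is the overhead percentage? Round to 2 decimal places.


Given: payload = 512 B, header = 14 B, trailer = 4 B
Overhead bytes = header + trailer = 14 + 4 = 18
Total frame = payload + overhead = 512 + 18 = 530
Overhead % = 18 / 530 * 100 = 3.3962% -> 3.40% (2 dp)

3.40


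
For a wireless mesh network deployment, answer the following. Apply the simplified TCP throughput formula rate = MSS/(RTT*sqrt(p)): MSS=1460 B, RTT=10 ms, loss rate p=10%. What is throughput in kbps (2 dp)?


Given: MSS = 1460 bytes, RTT = 10 ms, loss = 10%
RTT in seconds = 10 / 1000 = 0.01
Loss rate = 10% = 0.1
sqrt(loss) = sqrt(0.1) = 0.316227766017
Throughput (bytes/s) = 1460 / (0.01 * 0.316227766017) = 461692.5384
Throughput (kbps) = 461692.5384 * 8 / 1000 = 3693.540307 -> 3693.54 kbps (2 dp)

3693.54


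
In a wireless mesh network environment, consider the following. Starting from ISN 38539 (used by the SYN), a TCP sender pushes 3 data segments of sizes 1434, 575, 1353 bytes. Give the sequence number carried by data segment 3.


The SYN occupies sequence number ISN = 38539, so the first data byte is ISN + 1 = 38540.
SEQ of data segment i = (ISN + 1) + sum of payload sizes of segments 1..i-1.
Segment 1: SEQ = 38540, payload = 1434 bytes
Segment 2: SEQ = 39974, payload = 575 bytes
Segment 3: SEQ = 40549, payload = 1353 bytes
SEQ of segment 3 = 38540 + 1434 + 575 = 40549

40549


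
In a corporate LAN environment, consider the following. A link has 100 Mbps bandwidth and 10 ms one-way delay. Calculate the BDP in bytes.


Given: bandwidth = 100 Mbps, delay = 10 ms
BDP in bits = 100 * 10^6 * 10 / 1000
BDP in bits = 1000000
BDP in bytes = 1000000 / 8 = 125000

125000


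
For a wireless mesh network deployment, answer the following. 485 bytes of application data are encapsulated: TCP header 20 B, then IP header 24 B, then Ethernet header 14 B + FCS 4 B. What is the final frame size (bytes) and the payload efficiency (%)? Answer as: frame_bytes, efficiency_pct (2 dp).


TCP segment = 485 + 20 = 505 B
IP packet = 505 + 24 = 529 B
Ethernet frame = 529 + 14 + 4 = 547 B
Efficiency = app / frame = 485 / 547 = 0.886654 = 88.6654% -> 88.67% (2 dp)

547, 88.67


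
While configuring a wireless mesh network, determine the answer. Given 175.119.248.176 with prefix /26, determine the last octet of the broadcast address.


Given: IP = 175.119.248.176, prefix = /26
Host bits = 32 - 26 = 6
Network last octet = 176 AND mask = 128
Host part size = 2^6 - 1 = 63
Broadcast last octet = 128 OR 63 = 191

191


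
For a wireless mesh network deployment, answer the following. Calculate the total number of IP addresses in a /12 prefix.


Given: CIDR prefix /12
Host bits = 32 - 12 = 20
Total addresses = 2^20 = 1048576

1048576


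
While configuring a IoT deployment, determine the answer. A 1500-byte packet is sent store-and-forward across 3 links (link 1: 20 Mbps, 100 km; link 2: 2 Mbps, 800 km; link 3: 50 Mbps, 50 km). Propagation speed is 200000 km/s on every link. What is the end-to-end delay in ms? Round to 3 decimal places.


Packet = 1500 bytes = 12000 bits. Store-and-forward: sum (t_trans + t_prop) per link.
Link 1: t_trans = 12000/(20*10^6) s = 0.6000 ms; t_prop = 100/200000 s = 0.5000 ms; subtotal = 1.1000 ms
Link 2: t_trans = 12000/(2*10^6) s = 6.0000 ms; t_prop = 800/200000 s = 4.0000 ms; subtotal = 10.0000 ms
Link 3: t_trans = 12000/(50*10^6) s = 0.2400 ms; t_prop = 50/200000 s = 0.2500 ms; subtotal = 0.4900 ms
End-to-end = 1.1000 + 10.0000 + 0.4900 = 11.5900 ms -> 11.590 ms (3 dp)

11.590


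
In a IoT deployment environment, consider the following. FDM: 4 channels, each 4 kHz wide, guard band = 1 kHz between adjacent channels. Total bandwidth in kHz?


Given: 4 channels, 4 kHz each, guard = 1 kHz
Channel bandwidth = 4 * 4 = 16 kHz
Guard bands = 3 gaps * 1 kHz = 3 kHz
Total = 16 + 3 = 19 kHz

19


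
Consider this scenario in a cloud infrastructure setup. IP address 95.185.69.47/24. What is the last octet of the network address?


Given: IP = 95.185.69.47, prefix = /24
Subnet mask = 255.255.255.0
Last octet of IP: 47
Last octet of mask: 0
Network last octet = 47 AND 0 = 0

0


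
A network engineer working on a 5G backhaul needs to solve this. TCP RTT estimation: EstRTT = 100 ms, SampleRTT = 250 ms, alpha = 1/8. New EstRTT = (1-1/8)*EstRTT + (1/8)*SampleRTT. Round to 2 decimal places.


Given: EstRTT = 100 ms, SampleRTT = 250 ms, alpha = 1/8
New EstRTT = (1 - alpha) * EstRTT + alpha * SampleRTT
(7/8) * 100 = 87.5
(1/8) * 250 = 31.25
New EstRTT = 87.5 + 31.25 = 118.75 ms -> 118.75 ms (2 dp)

118.75


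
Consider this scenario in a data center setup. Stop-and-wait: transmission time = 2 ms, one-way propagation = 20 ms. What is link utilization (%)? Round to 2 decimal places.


Given: Ttrans = 2 ms, Tprop = 20 ms
RTT = 2 * Tprop = 2 * 20 = 40 ms
U = Ttrans / (Ttrans + RTT)
U = 2 / (2 + 40)
U = 2 / 42 = 0.047619
U% = 4.76%

4.76


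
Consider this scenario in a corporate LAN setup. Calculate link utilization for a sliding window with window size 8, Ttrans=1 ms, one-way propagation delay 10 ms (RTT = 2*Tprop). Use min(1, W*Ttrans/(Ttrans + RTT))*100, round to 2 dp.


Given: W = 8, Ttrans = 1 ms, RTT = 20 ms (= 2 * Tprop, Tprop = 10 ms)
Cycle time = Ttrans + RTT = 1 + 20 = 21 ms (first packet sent until its ACK returns)
W * Ttrans = 8 * 1 = 8 ms of sending per cycle
W * Ttrans / (Ttrans + RTT) = 8 / 21 = 0.380952
U = min(1, 0.380952) = 0.380952
U% = 38.10%

38.10


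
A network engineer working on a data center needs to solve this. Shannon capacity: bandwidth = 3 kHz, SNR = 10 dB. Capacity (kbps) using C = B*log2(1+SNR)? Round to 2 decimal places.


Given: B = 3 kHz, SNR = 10 dB
SNR linear = 10^(10/10) = 10
1 + SNR = 11
log2(11) = 3.4594316186
C = 3 * 1000 * 3.4594316186 = 10378.2949 bps
C = 10.378295 kbps -> 10.38 kbps (2 dp)

10.38


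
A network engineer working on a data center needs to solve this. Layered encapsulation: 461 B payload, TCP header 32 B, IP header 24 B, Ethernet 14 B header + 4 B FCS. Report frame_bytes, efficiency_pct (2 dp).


TCP segment = 461 + 32 = 493 B
IP packet = 493 + 24 = 517 B
Ethernet frame = 517 + 14 + 4 = 535 B
Efficiency = app / frame = 461 / 535 = 0.861682 = 86.1682% -> 86.17% (2 dp)

535, 86.17


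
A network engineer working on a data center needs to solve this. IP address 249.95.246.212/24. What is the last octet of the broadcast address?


Given: IP = 249.95.246.212, prefix = /24
Host bits = 32 - 24 = 8
Network last octet = 212 AND mask = 0
Host part size = 2^8 - 1 = 255
Broadcast last octet = 0 OR 255 = 255

255


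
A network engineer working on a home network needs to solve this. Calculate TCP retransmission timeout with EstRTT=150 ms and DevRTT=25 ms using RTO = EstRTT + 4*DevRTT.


Given: EstRTT = 150 ms, DevRTT = 25 ms
Timeout = EstRTT + 4 * DevRTT
4 * DevRTT = 4 * 25 = 100
Timeout = 150 + 100 = 250 ms

250


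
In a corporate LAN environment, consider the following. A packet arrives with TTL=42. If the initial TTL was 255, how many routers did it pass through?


Given: initial TTL = 255, received TTL = 42
Hops = initial TTL - received TTL
Hops = 255 - 42 = 213

213


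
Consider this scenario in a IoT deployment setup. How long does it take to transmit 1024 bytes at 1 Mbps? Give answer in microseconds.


Given: packet = 1024 bytes, bandwidth = 1 Mbps
Packet in bits = 1024 * 8 = 8192 bits
Bandwidth = 1 * 10^6 = 1000000 bps
Time = 8192 / 1000000 seconds
Time in us = 8192 * 10^6 / 1000000 = 8192

8192


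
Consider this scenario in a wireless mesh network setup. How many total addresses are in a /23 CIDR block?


Given: CIDR prefix /23
Host bits = 32 - 23 = 9
Total addresses = 2^9 = 512

512


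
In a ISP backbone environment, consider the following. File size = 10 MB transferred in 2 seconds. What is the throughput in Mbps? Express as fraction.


Given: file = 10 MB, time = 2 s
File in Mb = 10 * 8 = 80 Mb
Throughput = 80 / 2 Mbps
Throughput = 40 Mbps

40


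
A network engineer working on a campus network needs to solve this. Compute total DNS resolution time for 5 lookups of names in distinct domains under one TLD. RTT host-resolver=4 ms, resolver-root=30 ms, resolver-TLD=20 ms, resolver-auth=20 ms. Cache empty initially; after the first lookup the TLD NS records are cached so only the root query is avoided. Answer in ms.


Lookup 1 (cold cache): local + root + TLD + auth = 4 + 30 + 20 + 20 = 74 ms
Lookups 2..5 (TLD NS cached -> skip root; new domain -> still ask TLD and auth): local + TLD + auth = 4 + 20 + 20 = 44 ms each
Remaining 4 lookups: 4 * 44 = 176 ms
Total = 74 + 176 = 250 ms

250
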